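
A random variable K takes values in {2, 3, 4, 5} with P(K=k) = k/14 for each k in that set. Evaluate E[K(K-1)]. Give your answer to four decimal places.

E[K(K-1)] = Σ k(k-1)·P(K=k)
 = 2·1/7 + 6·3/14 + 12·2/7 + 20·5/14
 = 2/7 + 9/7 + 24/7 + 50/7
 = 85/7

12.1429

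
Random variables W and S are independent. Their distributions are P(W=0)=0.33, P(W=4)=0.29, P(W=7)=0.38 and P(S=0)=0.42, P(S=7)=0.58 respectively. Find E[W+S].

7.88

E[W+S] = Σ_w Σ_s (w+s) · P(W=w)P(S=s)
 = 0·0.1386 + 7·0.1914 + 4·0.1218 + 11·0.1682 + 7·0.1596 + 14·0.2204
 = 0 + 1.3398 + 0.4872 + 1.8502 + 1.1172 + 3.0856
 = 7.88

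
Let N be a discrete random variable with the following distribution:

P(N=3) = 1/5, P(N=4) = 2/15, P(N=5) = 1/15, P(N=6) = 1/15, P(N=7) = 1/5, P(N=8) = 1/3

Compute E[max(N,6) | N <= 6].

P(N <= 6) = 1/5 + 2/15 + 1/15 + 1/15 = 7/15.
E[max(N,6) | N <= 6] = [6·1/5 + 6·2/15 + 6·1/15 + 6·1/15] / (7/15)
 = 14/5 / (7/15)
 = 6

6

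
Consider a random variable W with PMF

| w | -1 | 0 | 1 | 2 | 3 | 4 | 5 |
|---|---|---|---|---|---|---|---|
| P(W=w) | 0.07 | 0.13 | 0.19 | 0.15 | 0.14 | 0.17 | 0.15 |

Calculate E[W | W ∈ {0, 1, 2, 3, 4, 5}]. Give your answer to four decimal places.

P(W ∈ {0, 1, 2, 3, 4, 5}) = 0.13 + 0.19 + 0.15 + 0.14 + 0.17 + 0.15 = 0.93.
E[W | W ∈ {0, 1, 2, 3, 4, 5}] = [0·0.13 + 1·0.19 + 2·0.15 + 3·0.14 + 4·0.17 + 5·0.15] / 0.93
 = 2.34 / 0.93
 = 78/31

2.5161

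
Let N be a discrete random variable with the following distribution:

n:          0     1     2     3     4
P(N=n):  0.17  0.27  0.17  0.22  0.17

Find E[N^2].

E[N^2] = Σ n^2·P(N=n)
 = 0·0.17 + 1·0.27 + 4·0.17 + 9·0.22 + 16·0.17
 = 0 + 0.27 + 0.68 + 1.98 + 2.72
 = 5.65

5.65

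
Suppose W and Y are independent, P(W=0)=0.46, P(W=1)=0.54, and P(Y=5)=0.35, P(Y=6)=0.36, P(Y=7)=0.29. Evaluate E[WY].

3.2076

E[WY] = Σ_w Σ_y wy · P(W=w)P(Y=y)
 = 0·0.161 + 0·0.1656 + 0·0.1334 + 5·0.189 + 6·0.1944 + 7·0.1566
 = 0 + 0 + 0 + 0.945 + 1.1664 + 1.0962
 = 3.2076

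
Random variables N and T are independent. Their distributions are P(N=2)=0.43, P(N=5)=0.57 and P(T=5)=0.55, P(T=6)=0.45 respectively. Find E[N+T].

E[N+T] = Σ_n Σ_t (n+t) · P(N=n)P(T=t)
 = 7·0.2365 + 8·0.1935 + 10·0.3135 + 11·0.2565
 = 1.6555 + 1.548 + 3.135 + 2.8215
 = 9.16

9.16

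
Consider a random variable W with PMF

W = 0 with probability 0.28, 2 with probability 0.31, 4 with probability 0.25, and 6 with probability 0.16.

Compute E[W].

E[W] = Σ w·P(W=w)
 = 0·0.28 + 2·0.31 + 4·0.25 + 6·0.16
 = 0 + 0.62 + 1 + 0.96
 = 2.58

2.58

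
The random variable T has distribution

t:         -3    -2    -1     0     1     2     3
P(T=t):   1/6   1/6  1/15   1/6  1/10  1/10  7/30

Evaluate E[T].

0.1

E[T] = Σ t·P(T=t)
 = (-3)·1/6 + (-2)·1/6 + (-1)·1/15 + 0·1/6 + 1·1/10 + 2·1/10 + 3·7/30
 = (-1/2) + (-1/3) + (-1/15) + 0 + 1/10 + 1/5 + 7/10
 = 1/10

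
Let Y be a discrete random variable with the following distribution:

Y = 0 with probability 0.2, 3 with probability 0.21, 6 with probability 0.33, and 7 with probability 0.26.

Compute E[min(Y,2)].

1.6

E[min(Y,2)] = Σ min(y,2)·P(Y=y)
 = 0·0.2 + 2·0.21 + 2·0.33 + 2·0.26
 = 0 + 0.42 + 0.66 + 0.52
 = 1.6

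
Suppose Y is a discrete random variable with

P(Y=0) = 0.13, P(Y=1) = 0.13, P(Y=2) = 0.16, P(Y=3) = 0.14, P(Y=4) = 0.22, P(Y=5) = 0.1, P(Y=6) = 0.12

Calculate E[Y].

E[Y] = Σ y·P(Y=y)
 = 0·0.13 + 1·0.13 + 2·0.16 + 3·0.14 + 4·0.22 + 5·0.1 + 6·0.12
 = 0 + 0.13 + 0.32 + 0.42 + 0.88 + 0.5 + 0.72
 = 2.97

2.97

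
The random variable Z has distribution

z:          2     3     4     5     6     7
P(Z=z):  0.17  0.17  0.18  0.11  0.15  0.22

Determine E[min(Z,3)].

E[min(Z,3)] = Σ min(z,3)·P(Z=z)
 = 2·0.17 + 3·0.17 + 3·0.18 + 3·0.11 + 3·0.15 + 3·0.22
 = 0.34 + 0.51 + 0.54 + 0.33 + 0.45 + 0.66
 = 2.83

2.83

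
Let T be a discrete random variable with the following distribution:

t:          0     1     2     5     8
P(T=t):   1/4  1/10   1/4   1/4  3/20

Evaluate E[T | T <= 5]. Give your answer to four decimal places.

P(T <= 5) = 1/4 + 1/10 + 1/4 + 1/4 = 17/20.
E[T | T <= 5] = [0·1/4 + 1·1/10 + 2·1/4 + 5·1/4] / (17/20)
 = 37/20 / (17/20)
 = 37/17

2.1765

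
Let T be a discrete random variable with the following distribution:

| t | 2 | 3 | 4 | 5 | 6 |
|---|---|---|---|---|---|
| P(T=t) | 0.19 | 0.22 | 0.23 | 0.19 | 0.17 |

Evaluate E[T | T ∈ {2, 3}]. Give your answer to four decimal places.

2.5366

P(T ∈ {2, 3}) = 0.19 + 0.22 = 0.41.
E[T | T ∈ {2, 3}] = [2·0.19 + 3·0.22] / 0.41
 = 1.04 / 0.41
 = 104/41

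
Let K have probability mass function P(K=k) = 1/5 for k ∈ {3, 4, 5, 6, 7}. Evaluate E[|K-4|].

E[|K-4|] = Σ |k-4|·P(K=k)
 = 1·1/5 + 0·1/5 + 1·1/5 + 2·1/5 + 3·1/5
 = 1/5 + 0 + 1/5 + 2/5 + 3/5
 = 7/5

1.4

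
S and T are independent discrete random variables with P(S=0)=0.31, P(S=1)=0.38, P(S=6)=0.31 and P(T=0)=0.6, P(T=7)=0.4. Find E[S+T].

5.04

E[S+T] = Σ_s Σ_t (s+t) · P(S=s)P(T=t)
 = 0·0.186 + 7·0.124 + 1·0.228 + 8·0.152 + 6·0.186 + 13·0.124
 = 0 + 0.868 + 0.228 + 1.216 + 1.116 + 1.612
 = 5.04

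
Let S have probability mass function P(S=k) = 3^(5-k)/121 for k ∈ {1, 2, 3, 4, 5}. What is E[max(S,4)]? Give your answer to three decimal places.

4.008

E[max(S,4)] = Σ max(s,4)·P(S=s)
 = 4·81/121 + 4·27/121 + 4·9/121 + 4·3/121 + 5·1/121
 = 324/121 + 108/121 + 36/121 + 12/121 + 5/121
 = 485/121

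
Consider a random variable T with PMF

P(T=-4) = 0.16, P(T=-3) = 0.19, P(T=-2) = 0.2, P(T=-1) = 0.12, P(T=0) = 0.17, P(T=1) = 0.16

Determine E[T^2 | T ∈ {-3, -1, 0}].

P(T ∈ {-3, -1, 0}) = 0.19 + 0.12 + 0.17 = 0.48.
E[T^2 | T ∈ {-3, -1, 0}] = [9·0.19 + 1·0.12 + 0·0.17] / 0.48
 = 1.83 / 0.48
 = 61/16

3.8125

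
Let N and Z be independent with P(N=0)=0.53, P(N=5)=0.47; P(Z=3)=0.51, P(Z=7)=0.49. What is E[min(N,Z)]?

E[min(N,Z)] = Σ_n Σ_z min(n,z) · P(N=n)P(Z=z)
 = 0·0.2703 + 0·0.2597 + 3·0.2397 + 5·0.2303
 = 0 + 0 + 0.7191 + 1.1515
 = 1.8706

1.8706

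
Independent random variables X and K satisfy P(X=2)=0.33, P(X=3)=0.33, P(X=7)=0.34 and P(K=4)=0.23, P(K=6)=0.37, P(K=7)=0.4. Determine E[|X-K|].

E[|X-K|] = Σ_x Σ_k |x-k| · P(X=x)P(K=k)
 = 2·0.0759 + 4·0.1221 + 5·0.132 + 1·0.0759 + 3·0.1221 + 4·0.132 + 3·0.0782 + 1·0.1258 + 0·0.136
 = 0.1518 + 0.4884 + 0.66 + 0.0759 + 0.3663 + 0.528 + 0.2346 + 0.1258 + 0
 = 2.6308

2.6308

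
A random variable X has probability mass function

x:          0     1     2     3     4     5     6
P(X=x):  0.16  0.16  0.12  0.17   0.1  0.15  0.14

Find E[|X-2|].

1.86

E[|X-2|] = Σ |x-2|·P(X=x)
 = 2·0.16 + 1·0.16 + 0·0.12 + 1·0.17 + 2·0.1 + 3·0.15 + 4·0.14
 = 0.32 + 0.16 + 0 + 0.17 + 0.2 + 0.45 + 0.56
 = 1.86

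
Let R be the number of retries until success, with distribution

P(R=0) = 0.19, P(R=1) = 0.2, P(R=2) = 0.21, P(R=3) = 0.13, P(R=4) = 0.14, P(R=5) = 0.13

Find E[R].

2.22

E[R] = Σ r·P(R=r)
 = 0·0.19 + 1·0.2 + 2·0.21 + 3·0.13 + 4·0.14 + 5·0.13
 = 0 + 0.2 + 0.42 + 0.39 + 0.56 + 0.65
 = 2.22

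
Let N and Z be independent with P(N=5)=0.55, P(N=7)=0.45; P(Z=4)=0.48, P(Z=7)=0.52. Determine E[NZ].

32.804

E[NZ] = Σ_n Σ_z nz · P(N=n)P(Z=z)
 = 20·0.264 + 35·0.286 + 28·0.216 + 49·0.234
 = 5.28 + 10.01 + 6.048 + 11.466
 = 32.804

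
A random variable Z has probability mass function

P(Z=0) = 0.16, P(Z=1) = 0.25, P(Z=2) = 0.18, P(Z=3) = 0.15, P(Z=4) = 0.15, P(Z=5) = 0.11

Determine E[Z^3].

29.09

E[Z^3] = Σ z^3·P(Z=z)
 = 0·0.16 + 1·0.25 + 8·0.18 + 27·0.15 + 64·0.15 + 125·0.11
 = 0 + 0.25 + 1.44 + 4.05 + 9.6 + 13.75
 = 29.09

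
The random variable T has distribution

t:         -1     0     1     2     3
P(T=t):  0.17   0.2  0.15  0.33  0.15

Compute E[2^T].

E[2^T] = Σ 2^t·P(T=t)
 = 0.5·0.17 + 1·0.2 + 2·0.15 + 4·0.33 + 8·0.15
 = 0.085 + 0.2 + 0.3 + 1.32 + 1.2
 = 3.105

3.105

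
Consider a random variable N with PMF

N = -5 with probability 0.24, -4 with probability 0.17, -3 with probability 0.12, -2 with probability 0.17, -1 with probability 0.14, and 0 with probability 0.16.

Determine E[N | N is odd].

-3.4

P(N is odd) = 0.24 + 0.12 + 0.14 = 0.5.
E[N | N is odd] = [(-5)·0.24 + (-3)·0.12 + (-1)·0.14] / 0.5
 = -1.7 / 0.5
 = -17/5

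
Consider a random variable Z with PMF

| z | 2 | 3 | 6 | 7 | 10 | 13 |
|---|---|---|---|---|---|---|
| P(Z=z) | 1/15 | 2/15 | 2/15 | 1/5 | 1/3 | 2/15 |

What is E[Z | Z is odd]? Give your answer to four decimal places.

7.5714

P(Z is odd) = 2/15 + 1/5 + 2/15 = 7/15.
E[Z | Z is odd] = [3·2/15 + 7·1/5 + 13·2/15] / (7/15)
 = 53/15 / (7/15)
 = 53/7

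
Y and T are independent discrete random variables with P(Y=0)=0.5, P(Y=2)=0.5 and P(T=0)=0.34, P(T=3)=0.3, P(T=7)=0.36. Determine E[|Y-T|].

E[|Y-T|] = Σ_y Σ_t |y-t| · P(Y=y)P(T=t)
 = 0·0.17 + 3·0.15 + 7·0.18 + 2·0.17 + 1·0.15 + 5·0.18
 = 0 + 0.45 + 1.26 + 0.34 + 0.15 + 0.9
 = 3.1

3.1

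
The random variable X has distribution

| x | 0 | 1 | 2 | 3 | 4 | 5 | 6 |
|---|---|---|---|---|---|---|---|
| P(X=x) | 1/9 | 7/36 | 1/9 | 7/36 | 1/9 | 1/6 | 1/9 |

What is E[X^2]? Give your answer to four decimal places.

E[X^2] = Σ x^2·P(X=x)
 = 0·1/9 + 1·7/36 + 4·1/9 + 9·7/36 + 16·1/9 + 25·1/6 + 36·1/9
 = 0 + 7/36 + 4/9 + 7/4 + 16/9 + 25/6 + 4
 = 37/3

12.3333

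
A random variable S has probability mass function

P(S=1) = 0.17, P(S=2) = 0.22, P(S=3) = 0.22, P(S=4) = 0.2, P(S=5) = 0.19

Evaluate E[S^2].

E[S^2] = Σ s^2·P(S=s)
 = 1·0.17 + 4·0.22 + 9·0.22 + 16·0.2 + 25·0.19
 = 0.17 + 0.88 + 1.98 + 3.2 + 4.75
 = 10.98

10.98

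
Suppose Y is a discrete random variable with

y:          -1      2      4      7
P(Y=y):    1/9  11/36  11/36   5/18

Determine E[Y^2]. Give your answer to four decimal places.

E[Y^2] = Σ y^2·P(Y=y)
 = 1·1/9 + 4·11/36 + 16·11/36 + 49·5/18
 = 1/9 + 11/9 + 44/9 + 245/18
 = 119/6

19.8333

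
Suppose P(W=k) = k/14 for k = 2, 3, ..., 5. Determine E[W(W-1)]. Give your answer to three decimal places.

12.143

E[W(W-1)] = Σ w(w-1)·P(W=w)
 = 2·1/7 + 6·3/14 + 12·2/7 + 20·5/14
 = 2/7 + 9/7 + 24/7 + 50/7
 = 85/7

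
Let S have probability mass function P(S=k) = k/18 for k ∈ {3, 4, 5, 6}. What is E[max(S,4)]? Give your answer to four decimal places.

E[max(S,4)] = Σ max(s,4)·P(S=s)
 = 4·1/6 + 4·2/9 + 5·5/18 + 6·1/3
 = 2/3 + 8/9 + 25/18 + 2
 = 89/18

4.9444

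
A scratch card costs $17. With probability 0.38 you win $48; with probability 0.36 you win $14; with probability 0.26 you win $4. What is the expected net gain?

E[payout] = 48·0.38 + 14·0.36 + 4·0.26
 = 18.24 + 5.04 + 1.04
 = 24.32
Net = 24.32 - 17 = 7.32

7.32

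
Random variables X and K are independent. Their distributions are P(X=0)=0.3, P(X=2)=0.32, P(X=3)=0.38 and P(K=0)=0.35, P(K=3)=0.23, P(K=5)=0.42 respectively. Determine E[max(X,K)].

E[max(X,K)] = Σ_x Σ_k max(x,k) · P(X=x)P(K=k)
 = 0·0.105 + 3·0.069 + 5·0.126 + 2·0.112 + 3·0.0736 + 5·0.1344 + 3·0.133 + 3·0.0874 + 5·0.1596
 = 0 + 0.207 + 0.63 + 0.224 + 0.2208 + 0.672 + 0.399 + 0.2622 + 0.798
 = 3.413

3.413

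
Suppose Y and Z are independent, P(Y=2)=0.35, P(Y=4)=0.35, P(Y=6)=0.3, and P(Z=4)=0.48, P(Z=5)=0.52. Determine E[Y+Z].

E[Y+Z] = Σ_y Σ_z (y+z) · P(Y=y)P(Z=z)
 = 6·0.168 + 7·0.182 + 8·0.168 + 9·0.182 + 10·0.144 + 11·0.156
 = 1.008 + 1.274 + 1.344 + 1.638 + 1.44 + 1.716
 = 8.42

8.42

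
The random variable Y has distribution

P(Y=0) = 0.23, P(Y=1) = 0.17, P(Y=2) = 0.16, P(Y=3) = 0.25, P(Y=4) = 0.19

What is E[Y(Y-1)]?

4.1

E[Y(Y-1)] = Σ y(y-1)·P(Y=y)
 = 0·0.23 + 0·0.17 + 2·0.16 + 6·0.25 + 12·0.19
 = 0 + 0 + 0.32 + 1.5 + 2.28
 = 4.1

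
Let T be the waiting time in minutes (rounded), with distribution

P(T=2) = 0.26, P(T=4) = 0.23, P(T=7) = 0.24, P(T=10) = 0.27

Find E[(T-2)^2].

E[(T-2)^2] = Σ (t-2)^2·P(T=t)
 = 0·0.26 + 4·0.23 + 25·0.24 + 64·0.27
 = 0 + 0.92 + 6 + 17.28
 = 24.2

24.2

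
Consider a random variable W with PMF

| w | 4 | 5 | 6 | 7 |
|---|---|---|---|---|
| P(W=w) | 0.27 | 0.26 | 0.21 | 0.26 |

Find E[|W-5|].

E[|W-5|] = Σ |w-5|·P(W=w)
 = 1·0.27 + 0·0.26 + 1·0.21 + 2·0.26
 = 0.27 + 0 + 0.21 + 0.52
 = 1

1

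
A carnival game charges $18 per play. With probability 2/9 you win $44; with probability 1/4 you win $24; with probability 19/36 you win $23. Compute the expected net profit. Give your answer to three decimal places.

9.917

E[payout] = 44·2/9 + 24·1/4 + 23·19/36
 = 88/9 + 6 + 437/36
 = 335/12
Net = 335/12 - 18 = 119/12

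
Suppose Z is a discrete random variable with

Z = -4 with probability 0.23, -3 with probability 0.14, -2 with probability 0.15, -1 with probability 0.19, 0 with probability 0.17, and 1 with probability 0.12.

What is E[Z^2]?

E[Z^2] = Σ z^2·P(Z=z)
 = 16·0.23 + 9·0.14 + 4·0.15 + 1·0.19 + 0·0.17 + 1·0.12
 = 3.68 + 1.26 + 0.6 + 0.19 + 0 + 0.12
 = 5.85

5.85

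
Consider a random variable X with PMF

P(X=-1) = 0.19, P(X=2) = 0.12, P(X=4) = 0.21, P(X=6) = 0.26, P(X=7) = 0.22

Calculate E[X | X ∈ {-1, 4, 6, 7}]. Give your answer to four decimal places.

4.2614

P(X ∈ {-1, 4, 6, 7}) = 0.19 + 0.21 + 0.26 + 0.22 = 0.88.
E[X | X ∈ {-1, 4, 6, 7}] = [(-1)·0.19 + 4·0.21 + 6·0.26 + 7·0.22] / 0.88
 = 3.75 / 0.88
 = 375/88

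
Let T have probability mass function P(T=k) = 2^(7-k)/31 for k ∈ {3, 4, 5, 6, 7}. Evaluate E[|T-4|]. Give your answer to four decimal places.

0.8710

E[|T-4|] = Σ |t-4|·P(T=t)
 = 1·16/31 + 0·8/31 + 1·4/31 + 2·2/31 + 3·1/31
 = 16/31 + 0 + 4/31 + 4/31 + 3/31
 = 27/31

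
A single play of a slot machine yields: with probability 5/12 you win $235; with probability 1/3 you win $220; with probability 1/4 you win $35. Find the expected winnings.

E[payout] = 235·5/12 + 220·1/3 + 35·1/4
 = 1175/12 + 220/3 + 35/4
 = 180

180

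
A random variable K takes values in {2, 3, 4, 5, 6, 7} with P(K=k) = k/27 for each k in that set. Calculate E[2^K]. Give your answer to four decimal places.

E[2^K] = Σ 2^k·P(K=k)
 = 4·2/27 + 8·1/9 + 16·4/27 + 32·5/27 + 64·2/9 + 128·7/27
 = 8/27 + 8/9 + 64/27 + 160/27 + 128/9 + 896/27
 = 512/9

56.8889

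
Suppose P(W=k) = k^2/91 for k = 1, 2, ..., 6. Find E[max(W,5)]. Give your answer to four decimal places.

5.3956

E[max(W,5)] = Σ max(w,5)·P(W=w)
 = 5·1/91 + 5·4/91 + 5·9/91 + 5·16/91 + 5·25/91 + 6·36/91
 = 5/91 + 20/91 + 45/91 + 80/91 + 125/91 + 216/91
 = 491/91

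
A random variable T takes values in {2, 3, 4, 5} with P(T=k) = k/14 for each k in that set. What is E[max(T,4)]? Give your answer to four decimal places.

E[max(T,4)] = Σ max(t,4)·P(T=t)
 = 4·1/7 + 4·3/14 + 4·2/7 + 5·5/14
 = 4/7 + 6/7 + 8/7 + 25/14
 = 61/14

4.3571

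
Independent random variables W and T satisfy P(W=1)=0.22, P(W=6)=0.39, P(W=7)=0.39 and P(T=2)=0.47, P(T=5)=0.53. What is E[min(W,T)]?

E[min(W,T)] = Σ_w Σ_t min(w,t) · P(W=w)P(T=t)
 = 1·0.1034 + 1·0.1166 + 2·0.1833 + 5·0.2067 + 2·0.1833 + 5·0.2067
 = 0.1034 + 0.1166 + 0.3666 + 1.0335 + 0.3666 + 1.0335
 = 3.0202

3.0202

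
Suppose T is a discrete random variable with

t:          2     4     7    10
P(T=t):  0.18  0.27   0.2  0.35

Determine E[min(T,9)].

5.99

E[min(T,9)] = Σ min(t,9)·P(T=t)
 = 2·0.18 + 4·0.27 + 7·0.2 + 9·0.35
 = 0.36 + 1.08 + 1.4 + 3.15
 = 5.99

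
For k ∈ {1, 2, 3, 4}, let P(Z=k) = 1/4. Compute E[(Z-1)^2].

E[(Z-1)^2] = Σ (z-1)^2·P(Z=z)
 = 0·1/4 + 1·1/4 + 4·1/4 + 9·1/4
 = 0 + 1/4 + 1 + 9/4
 = 7/2

3.5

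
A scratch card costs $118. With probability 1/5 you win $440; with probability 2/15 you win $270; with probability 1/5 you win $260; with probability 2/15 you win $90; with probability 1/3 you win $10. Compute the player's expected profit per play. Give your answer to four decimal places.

E[payout] = 440·1/5 + 270·2/15 + 260·1/5 + 90·2/15 + 10·1/3
 = 88 + 36 + 52 + 12 + 10/3
 = 574/3
Net = 574/3 - 118 = 220/3

73.3333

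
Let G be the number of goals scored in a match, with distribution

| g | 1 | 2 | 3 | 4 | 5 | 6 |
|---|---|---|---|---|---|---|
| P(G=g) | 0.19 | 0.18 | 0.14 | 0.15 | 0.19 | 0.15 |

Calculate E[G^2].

E[G^2] = Σ g^2·P(G=g)
 = 1·0.19 + 4·0.18 + 9·0.14 + 16·0.15 + 25·0.19 + 36·0.15
 = 0.19 + 0.72 + 1.26 + 2.4 + 4.75 + 5.4
 = 14.72

14.72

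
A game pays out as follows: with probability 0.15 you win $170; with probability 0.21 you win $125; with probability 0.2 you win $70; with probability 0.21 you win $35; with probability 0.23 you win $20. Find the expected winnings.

77.7

E[payout] = 170·0.15 + 125·0.21 + 70·0.2 + 35·0.21 + 20·0.23
 = 25.5 + 26.25 + 14 + 7.35 + 4.6
 = 77.7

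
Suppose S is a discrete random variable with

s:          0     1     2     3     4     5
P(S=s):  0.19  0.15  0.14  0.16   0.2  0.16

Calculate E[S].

E[S] = Σ s·P(S=s)
 = 0·0.19 + 1·0.15 + 2·0.14 + 3·0.16 + 4·0.2 + 5·0.16
 = 0 + 0.15 + 0.28 + 0.48 + 0.8 + 0.8
 = 2.51

2.51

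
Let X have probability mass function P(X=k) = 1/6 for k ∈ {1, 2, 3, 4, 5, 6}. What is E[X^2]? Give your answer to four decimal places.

15.1667

E[X^2] = Σ x^2·P(X=x)
 = 1·1/6 + 4·1/6 + 9·1/6 + 16·1/6 + 25·1/6 + 36·1/6
 = 1/6 + 2/3 + 3/2 + 8/3 + 25/6 + 6
 = 91/6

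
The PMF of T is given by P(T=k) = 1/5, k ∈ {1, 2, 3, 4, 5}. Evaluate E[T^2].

E[T^2] = Σ t^2·P(T=t)
 = 1·1/5 + 4·1/5 + 9·1/5 + 16·1/5 + 25·1/5
 = 1/5 + 4/5 + 9/5 + 16/5 + 5
 = 11

11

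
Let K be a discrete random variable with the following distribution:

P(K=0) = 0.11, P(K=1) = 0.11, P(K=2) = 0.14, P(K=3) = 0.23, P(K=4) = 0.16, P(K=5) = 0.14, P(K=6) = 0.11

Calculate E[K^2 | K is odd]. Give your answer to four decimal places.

11.8333

P(K is odd) = 0.11 + 0.23 + 0.14 = 0.48.
E[K^2 | K is odd] = [1·0.11 + 9·0.23 + 25·0.14] / 0.48
 = 5.68 / 0.48
 = 71/6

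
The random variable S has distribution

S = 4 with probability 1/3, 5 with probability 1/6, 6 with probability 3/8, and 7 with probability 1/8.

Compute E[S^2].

E[S^2] = Σ s^2·P(S=s)
 = 16·1/3 + 25·1/6 + 36·3/8 + 49·1/8
 = 16/3 + 25/6 + 27/2 + 49/8
 = 233/8

29.125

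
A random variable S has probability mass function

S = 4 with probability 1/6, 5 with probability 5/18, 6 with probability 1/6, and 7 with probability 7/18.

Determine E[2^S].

E[2^S] = Σ 2^s·P(S=s)
 = 16·1/6 + 32·5/18 + 64·1/6 + 128·7/18
 = 8/3 + 80/9 + 32/3 + 448/9
 = 72

72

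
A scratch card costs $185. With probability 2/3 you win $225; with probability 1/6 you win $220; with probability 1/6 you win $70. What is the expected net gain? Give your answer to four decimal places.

E[payout] = 225·2/3 + 220·1/6 + 70·1/6
 = 150 + 110/3 + 35/3
 = 595/3
Net = 595/3 - 185 = 40/3

13.3333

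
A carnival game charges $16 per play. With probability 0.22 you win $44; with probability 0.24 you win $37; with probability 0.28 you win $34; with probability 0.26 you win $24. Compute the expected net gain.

18.32

E[payout] = 44·0.22 + 37·0.24 + 34·0.28 + 24·0.26
 = 9.68 + 8.88 + 9.52 + 6.24
 = 34.32
Net = 34.32 - 16 = 18.32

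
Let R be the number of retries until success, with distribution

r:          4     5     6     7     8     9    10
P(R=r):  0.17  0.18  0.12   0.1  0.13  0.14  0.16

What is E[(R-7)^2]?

4.5

E[(R-7)^2] = Σ (r-7)^2·P(R=r)
 = 9·0.17 + 4·0.18 + 1·0.12 + 0·0.1 + 1·0.13 + 4·0.14 + 9·0.16
 = 1.53 + 0.72 + 0.12 + 0 + 0.13 + 0.56 + 1.44
 = 4.5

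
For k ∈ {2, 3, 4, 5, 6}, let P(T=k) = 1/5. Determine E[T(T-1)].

14

E[T(T-1)] = Σ t(t-1)·P(T=t)
 = 2·1/5 + 6·1/5 + 12·1/5 + 20·1/5 + 30·1/5
 = 2/5 + 6/5 + 12/5 + 4 + 6
 = 14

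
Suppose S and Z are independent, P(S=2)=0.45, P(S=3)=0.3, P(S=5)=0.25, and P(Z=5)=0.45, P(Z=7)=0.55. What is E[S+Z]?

9.15

E[S+Z] = Σ_s Σ_z (s+z) · P(S=s)P(Z=z)
 = 7·0.2025 + 9·0.2475 + 8·0.135 + 10·0.165 + 10·0.1125 + 12·0.1375
 = 1.4175 + 2.2275 + 1.08 + 1.65 + 1.125 + 1.65
 = 9.15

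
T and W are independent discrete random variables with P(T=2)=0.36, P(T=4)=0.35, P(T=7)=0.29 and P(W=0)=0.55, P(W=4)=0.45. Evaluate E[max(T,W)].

E[max(T,W)] = Σ_t Σ_w max(t,w) · P(T=t)P(W=w)
 = 2·0.198 + 4·0.162 + 4·0.1925 + 4·0.1575 + 7·0.1595 + 7·0.1305
 = 0.396 + 0.648 + 0.77 + 0.63 + 1.1165 + 0.9135
 = 4.474

4.474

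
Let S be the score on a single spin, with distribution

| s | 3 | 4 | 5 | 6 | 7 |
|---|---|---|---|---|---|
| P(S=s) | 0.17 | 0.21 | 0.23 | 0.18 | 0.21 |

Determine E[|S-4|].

1.39

E[|S-4|] = Σ |s-4|·P(S=s)
 = 1·0.17 + 0·0.21 + 1·0.23 + 2·0.18 + 3·0.21
 = 0.17 + 0 + 0.23 + 0.36 + 0.63
 = 1.39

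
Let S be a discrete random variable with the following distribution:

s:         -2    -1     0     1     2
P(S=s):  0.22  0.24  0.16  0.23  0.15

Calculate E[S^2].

1.95

E[S^2] = Σ s^2·P(S=s)
 = 4·0.22 + 1·0.24 + 0·0.16 + 1·0.23 + 4·0.15
 = 0.88 + 0.24 + 0 + 0.23 + 0.6
 = 1.95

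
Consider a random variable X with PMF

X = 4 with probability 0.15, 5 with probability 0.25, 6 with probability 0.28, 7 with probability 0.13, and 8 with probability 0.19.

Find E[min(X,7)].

E[min(X,7)] = Σ min(x,7)·P(X=x)
 = 4·0.15 + 5·0.25 + 6·0.28 + 7·0.13 + 7·0.19
 = 0.6 + 1.25 + 1.68 + 0.91 + 1.33
 = 5.77

5.77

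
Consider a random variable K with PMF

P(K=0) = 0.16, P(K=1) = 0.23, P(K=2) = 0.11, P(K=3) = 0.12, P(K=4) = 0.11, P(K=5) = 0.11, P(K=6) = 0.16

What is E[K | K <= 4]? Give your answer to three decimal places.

P(K <= 4) = 0.16 + 0.23 + 0.11 + 0.12 + 0.11 = 0.73.
E[K | K <= 4] = [0·0.16 + 1·0.23 + 2·0.11 + 3·0.12 + 4·0.11] / 0.73
 = 1.25 / 0.73
 = 125/73

1.712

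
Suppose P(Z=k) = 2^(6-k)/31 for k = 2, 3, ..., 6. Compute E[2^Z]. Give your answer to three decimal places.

10.323

E[2^Z] = Σ 2^z·P(Z=z)
 = 4·16/31 + 8·8/31 + 16·4/31 + 32·2/31 + 64·1/31
 = 64/31 + 64/31 + 64/31 + 64/31 + 64/31
 = 320/31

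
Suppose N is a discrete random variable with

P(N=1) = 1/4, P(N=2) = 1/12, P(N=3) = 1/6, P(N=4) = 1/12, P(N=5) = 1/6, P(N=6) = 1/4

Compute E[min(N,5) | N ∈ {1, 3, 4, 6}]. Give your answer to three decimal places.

P(N ∈ {1, 3, 4, 6}) = 1/4 + 1/6 + 1/12 + 1/4 = 3/4.
E[min(N,5) | N ∈ {1, 3, 4, 6}] = [1·1/4 + 3·1/6 + 4·1/12 + 5·1/4] / (3/4)
 = 7/3 / (3/4)
 = 28/9

3.111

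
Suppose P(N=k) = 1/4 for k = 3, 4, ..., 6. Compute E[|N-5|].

E[|N-5|] = Σ |n-5|·P(N=n)
 = 2·1/4 + 1·1/4 + 0·1/4 + 1·1/4
 = 1/2 + 1/4 + 0 + 1/4
 = 1

1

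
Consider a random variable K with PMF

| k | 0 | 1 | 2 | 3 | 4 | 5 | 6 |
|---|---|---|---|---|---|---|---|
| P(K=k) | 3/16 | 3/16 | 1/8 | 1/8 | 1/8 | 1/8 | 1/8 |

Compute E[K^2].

11.4375

E[K^2] = Σ k^2·P(K=k)
 = 0·3/16 + 1·3/16 + 4·1/8 + 9·1/8 + 16·1/8 + 25·1/8 + 36·1/8
 = 0 + 3/16 + 1/2 + 9/8 + 2 + 25/8 + 9/2
 = 183/16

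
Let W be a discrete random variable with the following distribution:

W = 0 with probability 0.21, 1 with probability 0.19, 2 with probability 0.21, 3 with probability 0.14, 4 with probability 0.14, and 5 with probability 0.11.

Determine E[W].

2.14

E[W] = Σ w·P(W=w)
 = 0·0.21 + 1·0.19 + 2·0.21 + 3·0.14 + 4·0.14 + 5·0.11
 = 0 + 0.19 + 0.42 + 0.42 + 0.56 + 0.55
 = 2.14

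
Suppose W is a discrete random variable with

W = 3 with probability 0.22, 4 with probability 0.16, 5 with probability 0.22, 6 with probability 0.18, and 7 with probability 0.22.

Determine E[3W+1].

E[3W+1] = Σ (3w+1)·P(W=w)
 = 10·0.22 + 13·0.16 + 16·0.22 + 19·0.18 + 22·0.22
 = 2.2 + 2.08 + 3.52 + 3.42 + 4.84
 = 16.06

16.06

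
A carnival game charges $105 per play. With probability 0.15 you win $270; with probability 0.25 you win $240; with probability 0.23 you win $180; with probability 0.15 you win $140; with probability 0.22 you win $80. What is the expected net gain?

75.5

E[payout] = 270·0.15 + 240·0.25 + 180·0.23 + 140·0.15 + 80·0.22
 = 40.5 + 60 + 41.4 + 21 + 17.6
 = 180.5
Net = 180.5 - 105 = 75.5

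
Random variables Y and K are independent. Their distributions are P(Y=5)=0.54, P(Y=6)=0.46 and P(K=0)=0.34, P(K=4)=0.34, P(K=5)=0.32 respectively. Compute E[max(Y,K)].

5.46

E[max(Y,K)] = Σ_y Σ_k max(y,k) · P(Y=y)P(K=k)
 = 5·0.1836 + 5·0.1836 + 5·0.1728 + 6·0.1564 + 6·0.1564 + 6·0.1472
 = 0.918 + 0.918 + 0.864 + 0.9384 + 0.9384 + 0.8832
 = 5.46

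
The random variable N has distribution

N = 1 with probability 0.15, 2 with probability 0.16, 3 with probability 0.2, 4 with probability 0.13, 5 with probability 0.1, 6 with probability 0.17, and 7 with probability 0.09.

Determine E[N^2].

17.7

E[N^2] = Σ n^2·P(N=n)
 = 1·0.15 + 4·0.16 + 9·0.2 + 16·0.13 + 25·0.1 + 36·0.17 + 49·0.09
 = 0.15 + 0.64 + 1.8 + 2.08 + 2.5 + 6.12 + 4.41
 = 17.7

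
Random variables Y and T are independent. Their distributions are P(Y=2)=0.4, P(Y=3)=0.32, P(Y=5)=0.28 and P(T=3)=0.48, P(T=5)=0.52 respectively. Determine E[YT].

12.7664

E[YT] = Σ_y Σ_t yt · P(Y=y)P(T=t)
 = 6·0.192 + 10·0.208 + 9·0.1536 + 15·0.1664 + 15·0.1344 + 25·0.1456
 = 1.152 + 2.08 + 1.3824 + 2.496 + 2.016 + 3.64
 = 12.7664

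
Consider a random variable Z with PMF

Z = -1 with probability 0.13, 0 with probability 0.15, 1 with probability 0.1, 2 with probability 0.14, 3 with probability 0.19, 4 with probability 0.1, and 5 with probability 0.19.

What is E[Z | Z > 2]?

P(Z > 2) = 0.19 + 0.1 + 0.19 = 0.48.
E[Z | Z > 2] = [3·0.19 + 4·0.1 + 5·0.19] / 0.48
 = 1.92 / 0.48
 = 4

4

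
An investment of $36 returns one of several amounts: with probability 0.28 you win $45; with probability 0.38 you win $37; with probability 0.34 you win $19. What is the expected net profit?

E[payout] = 45·0.28 + 37·0.38 + 19·0.34
 = 12.6 + 14.06 + 6.46
 = 33.12
Net = 33.12 - 36 = -2.88

-2.88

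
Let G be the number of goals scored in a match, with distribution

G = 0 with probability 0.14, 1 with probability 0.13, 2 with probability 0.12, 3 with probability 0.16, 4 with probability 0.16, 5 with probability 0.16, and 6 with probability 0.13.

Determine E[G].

E[G] = Σ g·P(G=g)
 = 0·0.14 + 1·0.13 + 2·0.12 + 3·0.16 + 4·0.16 + 5·0.16 + 6·0.13
 = 0 + 0.13 + 0.24 + 0.48 + 0.64 + 0.8 + 0.78
 = 3.07

3.07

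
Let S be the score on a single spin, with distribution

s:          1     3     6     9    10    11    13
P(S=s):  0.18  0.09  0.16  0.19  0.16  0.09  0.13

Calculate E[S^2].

E[S^2] = Σ s^2·P(S=s)
 = 1·0.18 + 9·0.09 + 36·0.16 + 81·0.19 + 100·0.16 + 121·0.09 + 169·0.13
 = 0.18 + 0.81 + 5.76 + 15.39 + 16 + 10.89 + 21.97
 = 71

71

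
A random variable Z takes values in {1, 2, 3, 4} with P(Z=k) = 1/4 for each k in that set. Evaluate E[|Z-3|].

1

E[|Z-3|] = Σ |z-3|·P(Z=z)
 = 2·1/4 + 1·1/4 + 0·1/4 + 1·1/4
 = 1/2 + 1/4 + 0 + 1/4
 = 1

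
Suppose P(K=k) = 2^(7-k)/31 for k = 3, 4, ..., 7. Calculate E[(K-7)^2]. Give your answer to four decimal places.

11.1613

E[(K-7)^2] = Σ (k-7)^2·P(K=k)
 = 16·16/31 + 9·8/31 + 4·4/31 + 1·2/31 + 0·1/31
 = 256/31 + 72/31 + 16/31 + 2/31 + 0
 = 346/31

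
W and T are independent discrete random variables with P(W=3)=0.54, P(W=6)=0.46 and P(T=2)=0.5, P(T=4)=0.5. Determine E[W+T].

E[W+T] = Σ_w Σ_t (w+t) · P(W=w)P(T=t)
 = 5·0.27 + 7·0.27 + 8·0.23 + 10·0.23
 = 1.35 + 1.89 + 1.84 + 2.3
 = 7.38

7.38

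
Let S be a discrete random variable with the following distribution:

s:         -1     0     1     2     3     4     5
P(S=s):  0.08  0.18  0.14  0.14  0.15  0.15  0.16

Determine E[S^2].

E[S^2] = Σ s^2·P(S=s)
 = 1·0.08 + 0·0.18 + 1·0.14 + 4·0.14 + 9·0.15 + 16·0.15 + 25·0.16
 = 0.08 + 0 + 0.14 + 0.56 + 1.35 + 2.4 + 4
 = 8.53

8.53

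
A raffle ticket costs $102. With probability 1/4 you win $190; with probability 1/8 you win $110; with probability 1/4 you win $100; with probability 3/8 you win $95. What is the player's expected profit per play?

E[payout] = 190·1/4 + 110·1/8 + 100·1/4 + 95·3/8
 = 95/2 + 55/4 + 25 + 285/8
 = 975/8
Net = 975/8 - 102 = 159/8

19.875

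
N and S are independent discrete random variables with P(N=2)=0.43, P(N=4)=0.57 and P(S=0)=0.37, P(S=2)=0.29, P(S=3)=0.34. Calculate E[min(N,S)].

E[min(N,S)] = Σ_n Σ_s min(n,s) · P(N=n)P(S=s)
 = 0·0.1591 + 2·0.1247 + 2·0.1462 + 0·0.2109 + 2·0.1653 + 3·0.1938
 = 0 + 0.2494 + 0.2924 + 0 + 0.3306 + 0.5814
 = 1.4538

1.4538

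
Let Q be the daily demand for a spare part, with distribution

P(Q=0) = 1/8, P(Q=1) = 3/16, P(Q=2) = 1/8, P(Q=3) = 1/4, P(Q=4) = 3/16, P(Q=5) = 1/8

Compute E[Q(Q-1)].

E[Q(Q-1)] = Σ q(q-1)·P(Q=q)
 = 0·1/8 + 0·3/16 + 2·1/8 + 6·1/4 + 12·3/16 + 20·1/8
 = 0 + 0 + 1/4 + 3/2 + 9/4 + 5/2
 = 13/2

6.5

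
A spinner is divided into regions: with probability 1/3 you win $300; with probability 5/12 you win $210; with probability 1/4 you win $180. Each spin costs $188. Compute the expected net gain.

44.5

E[payout] = 300·1/3 + 210·5/12 + 180·1/4
 = 100 + 175/2 + 45
 = 465/2
Net = 465/2 - 188 = 89/2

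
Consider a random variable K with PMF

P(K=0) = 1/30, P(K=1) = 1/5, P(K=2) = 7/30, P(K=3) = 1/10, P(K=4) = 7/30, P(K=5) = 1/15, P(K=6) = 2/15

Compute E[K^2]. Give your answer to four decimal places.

12.2333

E[K^2] = Σ k^2·P(K=k)
 = 0·1/30 + 1·1/5 + 4·7/30 + 9·1/10 + 16·7/30 + 25·1/15 + 36·2/15
 = 0 + 1/5 + 14/15 + 9/10 + 56/15 + 5/3 + 24/5
 = 367/30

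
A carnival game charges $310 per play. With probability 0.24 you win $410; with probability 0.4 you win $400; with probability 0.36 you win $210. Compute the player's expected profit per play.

24

E[payout] = 410·0.24 + 400·0.4 + 210·0.36
 = 98.4 + 160 + 75.6
 = 334
Net = 334 - 310 = 24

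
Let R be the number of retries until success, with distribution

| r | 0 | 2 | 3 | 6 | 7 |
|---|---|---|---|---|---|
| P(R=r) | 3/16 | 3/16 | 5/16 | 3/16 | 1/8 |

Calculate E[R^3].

E[R^3] = Σ r^3·P(R=r)
 = 0·3/16 + 8·3/16 + 27·5/16 + 216·3/16 + 343·1/8
 = 0 + 3/2 + 135/16 + 81/2 + 343/8
 = 1493/16

93.3125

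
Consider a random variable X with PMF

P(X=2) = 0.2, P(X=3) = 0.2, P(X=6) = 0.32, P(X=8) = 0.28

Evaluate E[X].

5.16

E[X] = Σ x·P(X=x)
 = 2·0.2 + 3·0.2 + 6·0.32 + 8·0.28
 = 0.4 + 0.6 + 1.92 + 2.24
 = 5.16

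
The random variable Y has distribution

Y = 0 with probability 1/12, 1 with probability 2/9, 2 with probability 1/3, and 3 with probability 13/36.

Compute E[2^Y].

E[2^Y] = Σ 2^y·P(Y=y)
 = 1·1/12 + 2·2/9 + 4·1/3 + 8·13/36
 = 1/12 + 4/9 + 4/3 + 26/9
 = 19/4

4.75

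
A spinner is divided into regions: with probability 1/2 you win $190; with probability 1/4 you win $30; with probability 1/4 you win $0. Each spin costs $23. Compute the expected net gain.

E[payout] = 190·1/2 + 30·1/4 + 0·1/4
 = 95 + 15/2 + 0
 = 205/2
Net = 205/2 - 23 = 159/2

79.5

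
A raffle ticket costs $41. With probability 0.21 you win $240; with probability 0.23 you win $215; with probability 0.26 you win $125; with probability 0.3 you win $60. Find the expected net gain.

109.35

E[payout] = 240·0.21 + 215·0.23 + 125·0.26 + 60·0.3
 = 50.4 + 49.45 + 32.5 + 18
 = 150.35
Net = 150.35 - 41 = 109.35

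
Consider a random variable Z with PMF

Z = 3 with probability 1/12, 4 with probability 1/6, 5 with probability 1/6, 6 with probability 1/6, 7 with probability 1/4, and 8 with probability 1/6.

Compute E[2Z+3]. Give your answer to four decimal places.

E[2Z+3] = Σ (2z+3)·P(Z=z)
 = 9·1/12 + 11·1/6 + 13·1/6 + 15·1/6 + 17·1/4 + 19·1/6
 = 3/4 + 11/6 + 13/6 + 5/2 + 17/4 + 19/6
 = 44/3

14.6667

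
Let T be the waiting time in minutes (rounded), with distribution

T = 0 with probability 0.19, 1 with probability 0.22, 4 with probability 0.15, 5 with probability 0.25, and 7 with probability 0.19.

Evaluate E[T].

E[T] = Σ t·P(T=t)
 = 0·0.19 + 1·0.22 + 4·0.15 + 5·0.25 + 7·0.19
 = 0 + 0.22 + 0.6 + 1.25 + 1.33
 = 3.4

3.4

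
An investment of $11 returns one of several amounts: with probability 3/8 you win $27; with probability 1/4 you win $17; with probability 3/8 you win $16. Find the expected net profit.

9.375

E[payout] = 27·3/8 + 17·1/4 + 16·3/8
 = 81/8 + 17/4 + 6
 = 163/8
Net = 163/8 - 11 = 75/8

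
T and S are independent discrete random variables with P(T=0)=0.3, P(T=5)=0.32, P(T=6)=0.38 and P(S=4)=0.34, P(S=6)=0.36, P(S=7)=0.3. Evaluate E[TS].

E[TS] = Σ_t Σ_s ts · P(T=t)P(S=s)
 = 0·0.102 + 0·0.108 + 0·0.09 + 20·0.1088 + 30·0.1152 + 35·0.096 + 24·0.1292 + 36·0.1368 + 42·0.114
 = 0 + 0 + 0 + 2.176 + 3.456 + 3.36 + 3.1008 + 4.9248 + 4.788
 = 21.8056

21.8056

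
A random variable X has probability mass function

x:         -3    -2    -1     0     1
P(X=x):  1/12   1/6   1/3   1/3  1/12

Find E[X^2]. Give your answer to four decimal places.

1.8333

E[X^2] = Σ x^2·P(X=x)
 = 9·1/12 + 4·1/6 + 1·1/3 + 0·1/3 + 1·1/12
 = 3/4 + 2/3 + 1/3 + 0 + 1/12
 = 11/6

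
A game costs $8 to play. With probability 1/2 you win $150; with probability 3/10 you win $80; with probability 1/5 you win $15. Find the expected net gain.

94

E[payout] = 150·1/2 + 80·3/10 + 15·1/5
 = 75 + 24 + 3
 = 102
Net = 102 - 8 = 94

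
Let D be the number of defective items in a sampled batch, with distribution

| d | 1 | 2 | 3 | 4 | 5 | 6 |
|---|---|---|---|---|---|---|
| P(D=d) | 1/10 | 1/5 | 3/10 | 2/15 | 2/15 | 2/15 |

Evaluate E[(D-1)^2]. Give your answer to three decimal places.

E[(D-1)^2] = Σ (d-1)^2·P(D=d)
 = 0·1/10 + 1·1/5 + 4·3/10 + 9·2/15 + 16·2/15 + 25·2/15
 = 0 + 1/5 + 6/5 + 6/5 + 32/15 + 10/3
 = 121/15

8.067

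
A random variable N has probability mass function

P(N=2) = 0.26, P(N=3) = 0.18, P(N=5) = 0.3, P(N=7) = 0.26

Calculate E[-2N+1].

E[-2N+1] = Σ (-2n+1)·P(N=n)
 = (-3)·0.26 + (-5)·0.18 + (-9)·0.3 + (-13)·0.26
 = (-0.78) + (-0.9) + (-2.7) + (-3.38)
 = -7.76

-7.76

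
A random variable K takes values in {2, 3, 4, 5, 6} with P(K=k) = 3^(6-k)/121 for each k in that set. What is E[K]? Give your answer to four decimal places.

E[K] = Σ k·P(K=k)
 = 2·81/121 + 3·27/121 + 4·9/121 + 5·3/121 + 6·1/121
 = 162/121 + 81/121 + 36/121 + 15/121 + 6/121
 = 300/121

2.4793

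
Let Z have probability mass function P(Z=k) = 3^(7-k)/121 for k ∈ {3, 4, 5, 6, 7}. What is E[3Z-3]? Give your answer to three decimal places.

7.438

E[3Z-3] = Σ (3z-3)·P(Z=z)
 = 6·81/121 + 9·27/121 + 12·9/121 + 15·3/121 + 18·1/121
 = 486/121 + 243/121 + 108/121 + 45/121 + 18/121
 = 900/121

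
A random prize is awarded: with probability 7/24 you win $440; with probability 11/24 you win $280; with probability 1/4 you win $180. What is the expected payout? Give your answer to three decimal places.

301.667

E[payout] = 440·7/24 + 280·11/24 + 180·1/4
 = 385/3 + 385/3 + 45
 = 905/3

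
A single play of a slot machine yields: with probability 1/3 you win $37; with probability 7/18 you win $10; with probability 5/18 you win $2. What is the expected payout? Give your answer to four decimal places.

E[payout] = 37·1/3 + 10·7/18 + 2·5/18
 = 37/3 + 35/9 + 5/9
 = 151/9

16.7778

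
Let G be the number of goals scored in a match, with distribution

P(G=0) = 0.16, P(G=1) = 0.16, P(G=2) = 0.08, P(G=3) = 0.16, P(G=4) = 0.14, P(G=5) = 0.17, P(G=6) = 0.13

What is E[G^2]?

E[G^2] = Σ g^2·P(G=g)
 = 0·0.16 + 1·0.16 + 4·0.08 + 9·0.16 + 16·0.14 + 25·0.17 + 36·0.13
 = 0 + 0.16 + 0.32 + 1.44 + 2.24 + 4.25 + 4.68
 = 13.09

13.09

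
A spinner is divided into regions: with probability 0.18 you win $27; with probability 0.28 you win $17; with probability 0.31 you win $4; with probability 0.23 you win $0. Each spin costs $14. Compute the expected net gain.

-3.14

E[payout] = 27·0.18 + 17·0.28 + 4·0.31 + 0·0.23
 = 4.86 + 4.76 + 1.24 + 0
 = 10.86
Net = 10.86 - 14 = -3.14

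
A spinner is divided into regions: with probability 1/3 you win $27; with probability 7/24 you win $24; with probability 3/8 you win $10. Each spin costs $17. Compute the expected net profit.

E[payout] = 27·1/3 + 24·7/24 + 10·3/8
 = 9 + 7 + 15/4
 = 79/4
Net = 79/4 - 17 = 11/4

2.75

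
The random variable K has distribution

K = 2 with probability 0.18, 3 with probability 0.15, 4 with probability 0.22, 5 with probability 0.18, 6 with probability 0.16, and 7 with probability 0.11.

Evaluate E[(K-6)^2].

E[(K-6)^2] = Σ (k-6)^2·P(K=k)
 = 16·0.18 + 9·0.15 + 4·0.22 + 1·0.18 + 0·0.16 + 1·0.11
 = 2.88 + 1.35 + 0.88 + 0.18 + 0 + 0.11
 = 5.4

5.4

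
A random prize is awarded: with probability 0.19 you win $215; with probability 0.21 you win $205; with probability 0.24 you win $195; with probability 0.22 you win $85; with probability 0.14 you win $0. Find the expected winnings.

149.4

E[payout] = 215·0.19 + 205·0.21 + 195·0.24 + 85·0.22 + 0·0.14
 = 40.85 + 43.05 + 46.8 + 18.7 + 0
 = 149.4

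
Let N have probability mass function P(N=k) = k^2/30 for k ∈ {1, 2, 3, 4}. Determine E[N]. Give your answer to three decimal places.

E[N] = Σ n·P(N=n)
 = 1·1/30 + 2·2/15 + 3·3/10 + 4·8/15
 = 1/30 + 4/15 + 9/10 + 32/15
 = 10/3

3.333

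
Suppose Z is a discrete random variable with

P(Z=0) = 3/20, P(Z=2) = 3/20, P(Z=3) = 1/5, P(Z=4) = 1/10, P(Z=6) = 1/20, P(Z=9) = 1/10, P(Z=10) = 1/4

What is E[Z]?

5

E[Z] = Σ z·P(Z=z)
 = 0·3/20 + 2·3/20 + 3·1/5 + 4·1/10 + 6·1/20 + 9·1/10 + 10·1/4
 = 0 + 3/10 + 3/5 + 2/5 + 3/10 + 9/10 + 5/2
 = 5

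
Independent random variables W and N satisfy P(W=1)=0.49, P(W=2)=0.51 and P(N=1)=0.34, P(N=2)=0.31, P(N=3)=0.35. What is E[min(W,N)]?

E[min(W,N)] = Σ_w Σ_n min(w,n) · P(W=w)P(N=n)
 = 1·0.1666 + 1·0.1519 + 1·0.1715 + 1·0.1734 + 2·0.1581 + 2·0.1785
 = 0.1666 + 0.1519 + 0.1715 + 0.1734 + 0.3162 + 0.357
 = 1.3366

1.3366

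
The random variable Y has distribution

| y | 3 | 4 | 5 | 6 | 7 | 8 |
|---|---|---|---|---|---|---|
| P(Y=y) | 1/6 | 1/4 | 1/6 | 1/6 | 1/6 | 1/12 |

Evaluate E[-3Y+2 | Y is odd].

P(Y is odd) = 1/6 + 1/6 + 1/6 = 1/2.
E[-3Y+2 | Y is odd] = [(-7)·1/6 + (-13)·1/6 + (-19)·1/6] / (1/2)
 = -13/2 / (1/2)
 = -13

-13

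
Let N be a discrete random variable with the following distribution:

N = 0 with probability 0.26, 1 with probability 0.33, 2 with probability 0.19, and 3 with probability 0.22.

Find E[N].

1.37

E[N] = Σ n·P(N=n)
 = 0·0.26 + 1·0.33 + 2·0.19 + 3·0.22
 = 0 + 0.33 + 0.38 + 0.66
 = 1.37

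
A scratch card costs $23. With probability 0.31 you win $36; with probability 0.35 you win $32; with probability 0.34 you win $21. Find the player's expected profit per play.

E[payout] = 36·0.31 + 32·0.35 + 21·0.34
 = 11.16 + 11.2 + 7.14
 = 29.5
Net = 29.5 - 23 = 6.5

6.5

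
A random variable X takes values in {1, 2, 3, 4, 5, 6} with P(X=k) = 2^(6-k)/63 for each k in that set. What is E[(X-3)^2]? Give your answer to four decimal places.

2.6190

E[(X-3)^2] = Σ (x-3)^2·P(X=x)
 = 4·32/63 + 1·16/63 + 0·8/63 + 1·4/63 + 4·2/63 + 9·1/63
 = 128/63 + 16/63 + 0 + 4/63 + 8/63 + 1/7
 = 55/21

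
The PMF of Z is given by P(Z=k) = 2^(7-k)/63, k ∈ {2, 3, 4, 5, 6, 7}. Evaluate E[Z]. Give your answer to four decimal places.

2.9048

E[Z] = Σ z·P(Z=z)
 = 2·32/63 + 3·16/63 + 4·8/63 + 5·4/63 + 6·2/63 + 7·1/63
 = 64/63 + 16/21 + 32/63 + 20/63 + 4/21 + 1/9
 = 61/21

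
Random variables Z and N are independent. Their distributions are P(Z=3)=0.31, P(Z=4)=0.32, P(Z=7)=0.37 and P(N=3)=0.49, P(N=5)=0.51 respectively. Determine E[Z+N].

E[Z+N] = Σ_z Σ_n (z+n) · P(Z=z)P(N=n)
 = 6·0.1519 + 8·0.1581 + 7·0.1568 + 9·0.1632 + 10·0.1813 + 12·0.1887
 = 0.9114 + 1.2648 + 1.0976 + 1.4688 + 1.813 + 2.2644
 = 8.82

8.82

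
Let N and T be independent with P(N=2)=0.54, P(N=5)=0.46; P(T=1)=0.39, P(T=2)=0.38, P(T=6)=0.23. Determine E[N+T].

E[N+T] = Σ_n Σ_t (n+t) · P(N=n)P(T=t)
 = 3·0.2106 + 4·0.2052 + 8·0.1242 + 6·0.1794 + 7·0.1748 + 11·0.1058
 = 0.6318 + 0.8208 + 0.9936 + 1.0764 + 1.2236 + 1.1638
 = 5.91

5.91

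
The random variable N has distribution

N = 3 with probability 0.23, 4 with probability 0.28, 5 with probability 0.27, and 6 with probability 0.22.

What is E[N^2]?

21.22

E[N^2] = Σ n^2·P(N=n)
 = 9·0.23 + 16·0.28 + 25·0.27 + 36·0.22
 = 2.07 + 4.48 + 6.75 + 7.92
 = 21.22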